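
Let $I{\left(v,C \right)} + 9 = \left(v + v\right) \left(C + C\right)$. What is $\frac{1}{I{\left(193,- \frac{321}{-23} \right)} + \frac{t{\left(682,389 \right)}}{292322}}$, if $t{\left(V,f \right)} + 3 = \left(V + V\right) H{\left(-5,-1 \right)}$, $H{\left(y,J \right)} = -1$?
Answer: $\frac{6723406}{72380357369} \approx 9.289 \cdot 10^{-5}$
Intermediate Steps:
$t{\left(V,f \right)} = -3 - 2 V$ ($t{\left(V,f \right)} = -3 + \left(V + V\right) \left(-1\right) = -3 + 2 V \left(-1\right) = -3 - 2 V$)
$I{\left(v,C \right)} = -9 + 4 C v$ ($I{\left(v,C \right)} = -9 + \left(v + v\right) \left(C + C\right) = -9 + 2 v 2 C = -9 + 4 C v$)
$\frac{1}{I{\left(193,- \frac{321}{-23} \right)} + \frac{t{\left(682,389 \right)}}{292322}} = \frac{1}{\left(-9 + 4 \left(- \frac{321}{-23}\right) 193\right) + \frac{-3 - 1364}{292322}} = \frac{1}{\left(-9 + 4 \left(\left(-321\right) \left(- \frac{1}{23}\right)\right) 193\right) + \left(-3 - 1364\right) \frac{1}{292322}} = \frac{1}{\left(-9 + 4 \cdot \frac{321}{23} \cdot 193\right) - \frac{1367}{292322}} = \frac{1}{\left(-9 + \frac{247812}{23}\right) - \frac{1367}{292322}} = \frac{1}{\frac{247605}{23} - \frac{1367}{292322}} = \frac{1}{\frac{72380357369}{6723406}} = \frac{6723406}{72380357369}$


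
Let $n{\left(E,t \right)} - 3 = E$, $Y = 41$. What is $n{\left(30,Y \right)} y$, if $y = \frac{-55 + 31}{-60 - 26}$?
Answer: $\frac{396}{43} \approx 9.2093$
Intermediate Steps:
$n{\left(E,t \right)} = 3 + E$
$y = \frac{12}{43}$ ($y = - \frac{24}{-86} = \left(-24\right) \left(- \frac{1}{86}\right) = \frac{12}{43} \approx 0.27907$)
$n{\left(30,Y \right)} y = \left(3 + 30\right) \frac{12}{43} = 33 \cdot \frac{12}{43} = \frac{396}{43}$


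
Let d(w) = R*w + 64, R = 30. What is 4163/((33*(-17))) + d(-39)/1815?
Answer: -82589/10285 ≈ -8.0300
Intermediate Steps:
d(w) = 64 + 30*w (d(w) = 30*w + 64 = 64 + 30*w)
4163/((33*(-17))) + d(-39)/1815 = 4163/((33*(-17))) + (64 + 30*(-39))/1815 = 4163/(-561) + (64 - 1170)*(1/1815) = 4163*(-1/561) - 1106*1/1815 = -4163/561 - 1106/1815 = -82589/10285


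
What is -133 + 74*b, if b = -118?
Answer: -8865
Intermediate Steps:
-133 + 74*b = -133 + 74*(-118) = -133 - 8732 = -8865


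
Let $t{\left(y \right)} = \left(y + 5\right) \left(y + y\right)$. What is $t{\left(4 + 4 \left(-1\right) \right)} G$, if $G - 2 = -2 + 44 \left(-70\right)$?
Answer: $0$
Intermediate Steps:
$t{\left(y \right)} = 2 y \left(5 + y\right)$ ($t{\left(y \right)} = \left(5 + y\right) 2 y = 2 y \left(5 + y\right)$)
$G = -3080$ ($G = 2 + \left(-2 + 44 \left(-70\right)\right) = 2 - 3082 = -3080$)
$t{\left(4 + 4 \left(-1\right) \right)} G = 2 \left(4 + 4 \left(-1\right)\right) \left(5 + \left(4 + 4 \left(-1\right)\right)\right) \left(-3080\right) = 2 \left(4 - 4\right) \left(5 + \left(4 - 4\right)\right) \left(-3080\right) = 2 \cdot 0 \left(5 + 0\right) \left(-3080\right) = 2 \cdot 0 \cdot 5 \left(-3080\right) = 0 \left(-3080\right) = 0$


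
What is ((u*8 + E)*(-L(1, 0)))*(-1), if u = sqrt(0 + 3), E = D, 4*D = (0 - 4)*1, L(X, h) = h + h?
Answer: 0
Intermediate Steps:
L(X, h) = 2*h
D = -1 (D = ((0 - 4)*1)/4 = (-4*1)/4 = (1/4)*(-4) = -1)
E = -1
u = sqrt(3) ≈ 1.7320
((u*8 + E)*(-L(1, 0)))*(-1) = ((sqrt(3)*8 - 1)*(-2*0))*(-1) = ((8*sqrt(3) - 1)*(-1*0))*(-1) = ((-1 + 8*sqrt(3))*0)*(-1) = 0*(-1) = 0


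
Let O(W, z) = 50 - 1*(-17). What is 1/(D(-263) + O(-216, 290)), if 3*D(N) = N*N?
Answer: 3/69370 ≈ 4.3246e-5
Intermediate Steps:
O(W, z) = 67 (O(W, z) = 50 + 17 = 67)
D(N) = N²/3 (D(N) = (N*N)/3 = N²/3)
1/(D(-263) + O(-216, 290)) = 1/((⅓)*(-263)² + 67) = 1/((⅓)*69169 + 67) = 1/(69169/3 + 67) = 1/(69370/3) = 3/69370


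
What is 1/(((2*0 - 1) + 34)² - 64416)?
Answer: -1/63327 ≈ -1.5791e-5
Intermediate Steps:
1/(((2*0 - 1) + 34)² - 64416) = 1/(((0 - 1) + 34)² - 64416) = 1/((-1 + 34)² - 64416) = 1/(33² - 64416) = 1/(1089 - 64416) = 1/(-63327) = -1/63327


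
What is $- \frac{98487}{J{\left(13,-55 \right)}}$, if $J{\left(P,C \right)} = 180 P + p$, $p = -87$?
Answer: $- \frac{32829}{751} \approx -43.714$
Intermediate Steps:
$J{\left(P,C \right)} = -87 + 180 P$ ($J{\left(P,C \right)} = 180 P - 87 = -87 + 180 P$)
$- \frac{98487}{J{\left(13,-55 \right)}} = - \frac{98487}{-87 + 180 \cdot 13} = - \frac{98487}{-87 + 2340} = - \frac{98487}{2253} = \left(-98487\right) \frac{1}{2253} = - \frac{32829}{751}$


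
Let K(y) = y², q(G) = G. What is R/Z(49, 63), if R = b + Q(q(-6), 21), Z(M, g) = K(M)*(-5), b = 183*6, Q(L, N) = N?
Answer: -1119/12005 ≈ -0.093211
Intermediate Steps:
b = 1098
Z(M, g) = -5*M² (Z(M, g) = M²*(-5) = -5*M²)
R = 1119 (R = 1098 + 21 = 1119)
R/Z(49, 63) = 1119/((-5*49²)) = 1119/((-5*2401)) = 1119/(-12005) = 1119*(-1/12005) = -1119/12005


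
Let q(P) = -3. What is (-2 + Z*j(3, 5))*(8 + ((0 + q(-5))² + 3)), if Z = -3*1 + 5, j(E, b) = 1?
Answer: 0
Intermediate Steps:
Z = 2 (Z = -3 + 5 = 2)
(-2 + Z*j(3, 5))*(8 + ((0 + q(-5))² + 3)) = (-2 + 2*1)*(8 + ((0 - 3)² + 3)) = (-2 + 2)*(8 + ((-3)² + 3)) = 0*(8 + (9 + 3)) = 0*(8 + 12) = 0*20 = 0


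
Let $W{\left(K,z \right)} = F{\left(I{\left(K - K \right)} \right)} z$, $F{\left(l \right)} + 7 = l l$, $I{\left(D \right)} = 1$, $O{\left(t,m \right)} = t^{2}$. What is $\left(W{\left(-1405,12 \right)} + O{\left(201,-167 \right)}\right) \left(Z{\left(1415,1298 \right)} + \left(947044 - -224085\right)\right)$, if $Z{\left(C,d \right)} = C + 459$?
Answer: $47306037987$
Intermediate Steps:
$F{\left(l \right)} = -7 + l^{2}$ ($F{\left(l \right)} = -7 + l l = -7 + l^{2}$)
$Z{\left(C,d \right)} = 459 + C$
$W{\left(K,z \right)} = - 6 z$ ($W{\left(K,z \right)} = \left(-7 + 1^{2}\right) z = \left(-7 + 1\right) z = - 6 z$)
$\left(W{\left(-1405,12 \right)} + O{\left(201,-167 \right)}\right) \left(Z{\left(1415,1298 \right)} + \left(947044 - -224085\right)\right) = \left(\left(-6\right) 12 + 201^{2}\right) \left(\left(459 + 1415\right) + \left(947044 - -224085\right)\right) = \left(-72 + 40401\right) \left(1874 + \left(947044 + 224085\right)\right) = 40329 \left(1874 + 1171129\right) = 40329 \cdot 1173003 = 47306037987$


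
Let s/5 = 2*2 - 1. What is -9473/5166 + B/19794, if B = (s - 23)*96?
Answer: -31912675/17042634 ≈ -1.8725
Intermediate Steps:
s = 15 (s = 5*(2*2 - 1) = 5*(4 - 1) = 5*3 = 15)
B = -768 (B = (15 - 23)*96 = -8*96 = -768)
-9473/5166 + B/19794 = -9473/5166 - 768/19794 = -9473*1/5166 - 768*1/19794 = -9473/5166 - 128/3299 = -31912675/17042634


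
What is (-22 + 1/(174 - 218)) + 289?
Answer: 11747/44 ≈ 266.98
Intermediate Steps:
(-22 + 1/(174 - 218)) + 289 = (-22 + 1/(-44)) + 289 = (-22 - 1/44) + 289 = -969/44 + 289 = 11747/44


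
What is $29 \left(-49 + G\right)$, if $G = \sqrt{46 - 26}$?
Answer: $-1421 + 58 \sqrt{5} \approx -1291.3$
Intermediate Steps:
$G = 2 \sqrt{5}$ ($G = \sqrt{20} = 2 \sqrt{5} \approx 4.4721$)
$29 \left(-49 + G\right) = 29 \left(-49 + 2 \sqrt{5}\right) = -1421 + 58 \sqrt{5}$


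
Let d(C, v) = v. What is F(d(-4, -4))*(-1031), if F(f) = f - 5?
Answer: 9279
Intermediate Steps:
F(f) = -5 + f
F(d(-4, -4))*(-1031) = (-5 - 4)*(-1031) = -9*(-1031) = 9279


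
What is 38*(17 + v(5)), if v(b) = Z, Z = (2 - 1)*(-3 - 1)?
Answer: 494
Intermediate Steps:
Z = -4 (Z = 1*(-4) = -4)
v(b) = -4
38*(17 + v(5)) = 38*(17 - 4) = 38*13 = 494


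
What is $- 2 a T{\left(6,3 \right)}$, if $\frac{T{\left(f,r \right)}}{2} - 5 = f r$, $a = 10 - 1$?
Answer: $-828$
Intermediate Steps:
$a = 9$ ($a = 10 - 1 = 9$)
$T{\left(f,r \right)} = 10 + 2 f r$
$- 2 a T{\left(6,3 \right)} = \left(-2\right) 9 \left(10 + 2 \cdot 6 \cdot 3\right) = - 18 \left(10 + 36\right) = \left(-18\right) 46 = -828$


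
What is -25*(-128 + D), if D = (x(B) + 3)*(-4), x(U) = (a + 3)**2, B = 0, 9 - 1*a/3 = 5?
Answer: 26000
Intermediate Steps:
a = 12 (a = 27 - 3*5 = 27 - 15 = 12)
x(U) = 225 (x(U) = (12 + 3)**2 = 15**2 = 225)
D = -912 (D = (225 + 3)*(-4) = 228*(-4) = -912)
-25*(-128 + D) = -25*(-128 - 912) = -25*(-1040) = 26000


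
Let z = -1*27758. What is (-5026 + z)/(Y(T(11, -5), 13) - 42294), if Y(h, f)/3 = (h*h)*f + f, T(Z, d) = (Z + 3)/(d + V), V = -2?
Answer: 10928/14033 ≈ 0.77874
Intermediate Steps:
T(Z, d) = (3 + Z)/(-2 + d) (T(Z, d) = (Z + 3)/(d - 2) = (3 + Z)/(-2 + d))
Y(h, f) = 3*f + 3*f*h² (Y(h, f) = 3*((h*h)*f + f) = 3*(h²*f + f) = 3*(f*h² + f) = 3*(f + f*h²) = 3*f + 3*f*h²)
z = -27758
(-5026 + z)/(Y(T(11, -5), 13) - 42294) = (-5026 - 27758)/(3*13*(1 + ((3 + 11)/(-2 - 5))²) - 42294) = -32784/(3*13*(1 + (14/(-7))²) - 42294) = -32784/(3*13*(1 + (-⅐*14)²) - 42294) = -32784/(3*13*(1 + (-2)²) - 42294) = -32784/(3*13*(1 + 4) - 42294) = -32784/(3*13*5 - 42294) = -32784/(195 - 42294) = -32784/(-42099) = -32784*(-1/42099) = 10928/14033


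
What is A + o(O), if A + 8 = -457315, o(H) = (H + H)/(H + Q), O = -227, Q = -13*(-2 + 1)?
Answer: -48933334/107 ≈ -4.5732e+5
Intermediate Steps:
Q = 13 (Q = -13*(-1) = 13)
o(H) = 2*H/(13 + H) (o(H) = (H + H)/(H + 13) = (2*H)/(13 + H) = 2*H/(13 + H))
A = -457323 (A = -8 - 457315 = -457323)
A + o(O) = -457323 + 2*(-227)/(13 - 227) = -457323 + 2*(-227)/(-214) = -457323 + 2*(-227)*(-1/214) = -457323 + 227/107 = -48933334/107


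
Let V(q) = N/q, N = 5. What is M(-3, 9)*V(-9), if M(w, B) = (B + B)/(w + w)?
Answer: 5/3 ≈ 1.6667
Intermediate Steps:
V(q) = 5/q
M(w, B) = B/w (M(w, B) = (2*B)/((2*w)) = (2*B)*(1/(2*w)) = B/w)
M(-3, 9)*V(-9) = (9/(-3))*(5/(-9)) = (9*(-⅓))*(5*(-⅑)) = -3*(-5/9) = 5/3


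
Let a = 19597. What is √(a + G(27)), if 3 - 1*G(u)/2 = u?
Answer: √19549 ≈ 139.82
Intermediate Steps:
G(u) = 6 - 2*u
√(a + G(27)) = √(19597 + (6 - 2*27)) = √(19597 + (6 - 54)) = √(19597 - 48) = √19549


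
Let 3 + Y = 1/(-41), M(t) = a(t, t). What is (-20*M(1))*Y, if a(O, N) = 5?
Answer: 12400/41 ≈ 302.44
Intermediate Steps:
M(t) = 5
Y = -124/41 (Y = -3 + 1/(-41) = -3 - 1/41 = -124/41 ≈ -3.0244)
(-20*M(1))*Y = -20*5*(-124/41) = -100*(-124/41) = 12400/41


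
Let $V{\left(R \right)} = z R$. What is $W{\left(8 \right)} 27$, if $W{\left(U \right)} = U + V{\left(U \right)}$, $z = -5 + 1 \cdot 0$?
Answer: $-864$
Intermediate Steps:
$z = -5$ ($z = -5 + 0 = -5$)
$V{\left(R \right)} = - 5 R$
$W{\left(U \right)} = - 4 U$ ($W{\left(U \right)} = U - 5 U = - 4 U$)
$W{\left(8 \right)} 27 = \left(-4\right) 8 \cdot 27 = \left(-32\right) 27 = -864$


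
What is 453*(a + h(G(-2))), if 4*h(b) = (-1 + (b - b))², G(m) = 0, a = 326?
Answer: 591165/4 ≈ 1.4779e+5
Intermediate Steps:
h(b) = ¼ (h(b) = (-1 + (b - b))²/4 = (-1 + 0)²/4 = (¼)*(-1)² = (¼)*1 = ¼)
453*(a + h(G(-2))) = 453*(326 + ¼) = 453*(1305/4) = 591165/4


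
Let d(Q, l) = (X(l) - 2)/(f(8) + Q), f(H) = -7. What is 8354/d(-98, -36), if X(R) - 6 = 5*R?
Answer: 438585/88 ≈ 4983.9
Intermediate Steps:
X(R) = 6 + 5*R
d(Q, l) = (4 + 5*l)/(-7 + Q) (d(Q, l) = ((6 + 5*l) - 2)/(-7 + Q) = (4 + 5*l)/(-7 + Q))
8354/d(-98, -36) = 8354/(((4 + 5*(-36))/(-7 - 98))) = 8354/(((4 - 180)/(-105))) = 8354/((-1/105*(-176))) = 8354/(176/105) = 8354*(105/176) = 438585/88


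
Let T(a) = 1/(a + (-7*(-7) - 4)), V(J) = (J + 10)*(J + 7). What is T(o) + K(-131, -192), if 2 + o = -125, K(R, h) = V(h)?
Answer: 2760939/82 ≈ 33670.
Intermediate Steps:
V(J) = (7 + J)*(10 + J) (V(J) = (10 + J)*(7 + J) = (7 + J)*(10 + J))
K(R, h) = 70 + h**2 + 17*h
o = -127 (o = -2 - 125 = -127)
T(a) = 1/(45 + a) (T(a) = 1/(a + (49 - 4)) = 1/(a + 45) = 1/(45 + a))
T(o) + K(-131, -192) = 1/(45 - 127) + (70 + (-192)**2 + 17*(-192)) = 1/(-82) + (70 + 36864 - 3264) = -1/82 + 33670 = 2760939/82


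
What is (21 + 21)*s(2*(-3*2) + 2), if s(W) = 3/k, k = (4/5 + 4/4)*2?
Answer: 35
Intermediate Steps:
k = 18/5 (k = (4*(⅕) + 4*(¼))*2 = (⅘ + 1)*2 = (9/5)*2 = 18/5 ≈ 3.6000)
s(W) = ⅚ (s(W) = 3/(18/5) = 3*(5/18) = ⅚)
(21 + 21)*s(2*(-3*2) + 2) = (21 + 21)*(⅚) = 42*(⅚) = 35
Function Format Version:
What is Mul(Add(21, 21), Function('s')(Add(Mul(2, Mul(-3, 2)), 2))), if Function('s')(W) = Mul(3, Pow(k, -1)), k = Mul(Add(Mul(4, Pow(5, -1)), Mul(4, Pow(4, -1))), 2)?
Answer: 35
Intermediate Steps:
k = Rational(18, 5) (k = Mul(Add(Mul(4, Rational(1, 5)), Mul(4, Rational(1, 4))), 2) = Mul(Add(Rational(4, 5), 1), 2) = Mul(Rational(9, 5), 2) = Rational(18, 5) ≈ 3.6000)
Function('s')(W) = Rational(5, 6) (Function('s')(W) = Mul(3, Pow(Rational(18, 5), -1)) = Mul(3, Rational(5, 18)) = Rational(5, 6))
Mul(Add(21, 21), Function('s')(Add(Mul(2, Mul(-3, 2)), 2))) = Mul(Add(21, 21), Rational(5, 6)) = Mul(42, Rational(5, 6)) = 35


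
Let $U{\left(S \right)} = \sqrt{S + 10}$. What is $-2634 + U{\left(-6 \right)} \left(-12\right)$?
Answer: $-2658$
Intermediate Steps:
$U{\left(S \right)} = \sqrt{10 + S}$
$-2634 + U{\left(-6 \right)} \left(-12\right) = -2634 + \sqrt{10 - 6} \left(-12\right) = -2634 + \sqrt{4} \left(-12\right) = -2634 + 2 \left(-12\right) = -2634 - 24 = -2658$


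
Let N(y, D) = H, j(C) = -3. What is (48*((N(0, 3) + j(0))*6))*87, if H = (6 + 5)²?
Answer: 2956608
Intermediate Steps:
H = 121 (H = 11² = 121)
N(y, D) = 121
(48*((N(0, 3) + j(0))*6))*87 = (48*((121 - 3)*6))*87 = (48*(118*6))*87 = (48*708)*87 = 33984*87 = 2956608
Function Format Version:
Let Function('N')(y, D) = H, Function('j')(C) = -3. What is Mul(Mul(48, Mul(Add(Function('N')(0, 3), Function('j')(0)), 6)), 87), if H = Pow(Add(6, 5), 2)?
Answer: 2956608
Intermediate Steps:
H = 121 (H = Pow(11, 2) = 121)
Function('N')(y, D) = 121
Mul(Mul(48, Mul(Add(Function('N')(0, 3), Function('j')(0)), 6)), 87) = Mul(Mul(48, Mul(Add(121, -3), 6)), 87) = Mul(Mul(48, Mul(118, 6)), 87) = Mul(Mul(48, 708), 87) = Mul(33984, 87) = 2956608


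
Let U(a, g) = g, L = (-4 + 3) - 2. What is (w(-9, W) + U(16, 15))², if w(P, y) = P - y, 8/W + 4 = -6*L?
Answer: 1444/49 ≈ 29.469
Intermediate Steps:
L = -3 (L = -1 - 2 = -3)
W = 4/7 (W = 8/(-4 - 6*(-3)) = 8/(-4 + 18) = 8/14 = 8*(1/14) = 4/7 ≈ 0.57143)
(w(-9, W) + U(16, 15))² = ((-9 - 1*4/7) + 15)² = ((-9 - 4/7) + 15)² = (-67/7 + 15)² = (38/7)² = 1444/49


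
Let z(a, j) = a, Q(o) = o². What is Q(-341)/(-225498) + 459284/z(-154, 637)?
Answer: -7398966479/2480478 ≈ -2982.9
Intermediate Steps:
Q(-341)/(-225498) + 459284/z(-154, 637) = (-341)²/(-225498) + 459284/(-154) = 116281*(-1/225498) + 459284*(-1/154) = -116281/225498 - 32806/11 = -7398966479/2480478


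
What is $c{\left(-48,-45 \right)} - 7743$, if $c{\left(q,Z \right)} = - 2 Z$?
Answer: $-7653$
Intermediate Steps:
$c{\left(-48,-45 \right)} - 7743 = \left(-2\right) \left(-45\right) - 7743 = 90 - 7743 = -7653$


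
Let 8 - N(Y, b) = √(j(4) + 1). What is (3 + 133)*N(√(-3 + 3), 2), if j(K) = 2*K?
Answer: 680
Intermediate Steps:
N(Y, b) = 5 (N(Y, b) = 8 - √(2*4 + 1) = 8 - √(8 + 1) = 8 - √9 = 8 - 1*3 = 8 - 3 = 5)
(3 + 133)*N(√(-3 + 3), 2) = (3 + 133)*5 = 136*5 = 680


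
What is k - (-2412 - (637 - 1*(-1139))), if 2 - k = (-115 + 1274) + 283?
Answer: 2748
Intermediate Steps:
k = -1440 (k = 2 - ((-115 + 1274) + 283) = 2 - (1159 + 283) = 2 - 1*1442 = 2 - 1442 = -1440)
k - (-2412 - (637 - 1*(-1139))) = -1440 - (-2412 - (637 - 1*(-1139))) = -1440 - (-2412 - (637 + 1139)) = -1440 - (-2412 - 1*1776) = -1440 - (-2412 - 1776) = -1440 - 1*(-4188) = -1440 + 4188 = 2748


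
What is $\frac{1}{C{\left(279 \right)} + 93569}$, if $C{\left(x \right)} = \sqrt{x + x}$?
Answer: $\frac{93569}{8755157203} - \frac{3 \sqrt{62}}{8755157203} \approx 1.0685 \cdot 10^{-5}$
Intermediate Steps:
$C{\left(x \right)} = \sqrt{2} \sqrt{x}$ ($C{\left(x \right)} = \sqrt{2 x} = \sqrt{2} \sqrt{x}$)
$\frac{1}{C{\left(279 \right)} + 93569} = \frac{1}{\sqrt{2} \sqrt{279} + 93569} = \frac{1}{\sqrt{2} \cdot 3 \sqrt{31} + 93569} = \frac{1}{3 \sqrt{62} + 93569} = \frac{1}{93569 + 3 \sqrt{62}}$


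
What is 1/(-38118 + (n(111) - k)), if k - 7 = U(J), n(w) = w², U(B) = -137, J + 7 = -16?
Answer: -1/25667 ≈ -3.8961e-5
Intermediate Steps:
J = -23 (J = -7 - 16 = -23)
k = -130 (k = 7 - 137 = -130)
1/(-38118 + (n(111) - k)) = 1/(-38118 + (111² - 1*(-130))) = 1/(-38118 + (12321 + 130)) = 1/(-38118 + 12451) = 1/(-25667) = -1/25667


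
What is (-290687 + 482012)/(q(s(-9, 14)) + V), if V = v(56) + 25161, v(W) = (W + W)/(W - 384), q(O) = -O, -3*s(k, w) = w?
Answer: 4706595/619067 ≈ 7.6027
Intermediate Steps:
s(k, w) = -w/3
v(W) = 2*W/(-384 + W) (v(W) = (2*W)/(-384 + W) = 2*W/(-384 + W))
V = 1031587/41 (V = 2*56/(-384 + 56) + 25161 = 2*56/(-328) + 25161 = 2*56*(-1/328) + 25161 = -14/41 + 25161 = 1031587/41 ≈ 25161.)
(-290687 + 482012)/(q(s(-9, 14)) + V) = (-290687 + 482012)/(-(-1)*14/3 + 1031587/41) = 191325/(-1*(-14/3) + 1031587/41) = 191325/(14/3 + 1031587/41) = 191325/(3095335/123) = 191325*(123/3095335) = 4706595/619067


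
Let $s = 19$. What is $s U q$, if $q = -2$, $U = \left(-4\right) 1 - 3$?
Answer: $266$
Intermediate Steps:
$U = -7$ ($U = -4 - 3 = -7$)
$s U q = 19 \left(-7\right) \left(-2\right) = \left(-133\right) \left(-2\right) = 266$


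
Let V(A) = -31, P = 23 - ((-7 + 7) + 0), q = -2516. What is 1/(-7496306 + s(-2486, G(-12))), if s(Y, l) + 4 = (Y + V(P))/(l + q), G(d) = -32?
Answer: -2548/19100595363 ≈ -1.3340e-7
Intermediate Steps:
P = 23 (P = 23 - (0 + 0) = 23 - 1*0 = 23 + 0 = 23)
s(Y, l) = -4 + (-31 + Y)/(-2516 + l) (s(Y, l) = -4 + (Y - 31)/(l - 2516) = -4 + (-31 + Y)/(-2516 + l))
1/(-7496306 + s(-2486, G(-12))) = 1/(-7496306 + (10033 - 2486 - 4*(-32))/(-2516 - 32)) = 1/(-7496306 + (10033 - 2486 + 128)/(-2548)) = 1/(-7496306 - 1/2548*7675) = 1/(-7496306 - 7675/2548) = 1/(-19100595363/2548) = -2548/19100595363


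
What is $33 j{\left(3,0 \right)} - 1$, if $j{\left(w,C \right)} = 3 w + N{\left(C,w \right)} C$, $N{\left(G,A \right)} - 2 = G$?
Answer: $296$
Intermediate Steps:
$N{\left(G,A \right)} = 2 + G$
$j{\left(w,C \right)} = 3 w + C \left(2 + C\right)$ ($j{\left(w,C \right)} = 3 w + \left(2 + C\right) C = 3 w + C \left(2 + C\right)$)
$33 j{\left(3,0 \right)} - 1 = 33 \left(3 \cdot 3 + 0 \left(2 + 0\right)\right) - 1 = 33 \left(9 + 0 \cdot 2\right) - 1 = 33 \left(9 + 0\right) - 1 = 33 \cdot 9 - 1 = 297 - 1 = 296$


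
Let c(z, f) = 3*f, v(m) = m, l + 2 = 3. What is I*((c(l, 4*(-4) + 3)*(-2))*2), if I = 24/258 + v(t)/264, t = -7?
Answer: 9815/946 ≈ 10.375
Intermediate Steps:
l = 1 (l = -2 + 3 = 1)
I = 755/11352 (I = 24/258 - 7/264 = 24*(1/258) - 7*1/264 = 4/43 - 7/264 = 755/11352 ≈ 0.066508)
I*((c(l, 4*(-4) + 3)*(-2))*2) = 755*(((3*(4*(-4) + 3))*(-2))*2)/11352 = 755*(((3*(-16 + 3))*(-2))*2)/11352 = 755*(((3*(-13))*(-2))*2)/11352 = 755*(-39*(-2)*2)/11352 = 755*(78*2)/11352 = (755/11352)*156 = 9815/946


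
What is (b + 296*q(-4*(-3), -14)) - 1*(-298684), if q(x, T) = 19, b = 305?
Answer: 304613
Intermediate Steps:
(b + 296*q(-4*(-3), -14)) - 1*(-298684) = (305 + 296*19) - 1*(-298684) = (305 + 5624) + 298684 = 5929 + 298684 = 304613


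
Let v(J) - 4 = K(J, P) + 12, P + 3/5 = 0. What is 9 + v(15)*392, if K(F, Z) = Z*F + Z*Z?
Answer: 72353/25 ≈ 2894.1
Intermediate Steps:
P = -3/5 (P = -3/5 + 0 = -3/5 ≈ -0.60000)
K(F, Z) = Z**2 + F*Z (K(F, Z) = F*Z + Z**2 = Z**2 + F*Z)
v(J) = 409/25 - 3*J/5 (v(J) = 4 + (-3*(J - 3/5)/5 + 12) = 4 + (-3*(-3/5 + J)/5 + 12) = 4 + ((9/25 - 3*J/5) + 12) = 4 + (309/25 - 3*J/5) = 409/25 - 3*J/5)
9 + v(15)*392 = 9 + (409/25 - 3/5*15)*392 = 9 + (409/25 - 9)*392 = 9 + (184/25)*392 = 9 + 72128/25 = 72353/25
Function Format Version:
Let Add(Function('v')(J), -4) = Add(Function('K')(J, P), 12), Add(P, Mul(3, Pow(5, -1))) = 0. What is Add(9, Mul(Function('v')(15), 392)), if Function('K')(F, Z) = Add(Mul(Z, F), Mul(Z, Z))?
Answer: Rational(72353, 25) ≈ 2894.1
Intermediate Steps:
P = Rational(-3, 5) (P = Add(Rational(-3, 5), 0) = Rational(-3, 5) ≈ -0.60000)
Function('K')(F, Z) = Add(Pow(Z, 2), Mul(F, Z)) (Function('K')(F, Z) = Add(Mul(F, Z), Pow(Z, 2)) = Add(Pow(Z, 2), Mul(F, Z)))
Function('v')(J) = Add(Rational(409, 25), Mul(Rational(-3, 5), J)) (Function('v')(J) = Add(4, Add(Mul(Rational(-3, 5), Add(J, Rational(-3, 5))), 12)) = Add(4, Add(Mul(Rational(-3, 5), Add(Rational(-3, 5), J)), 12)) = Add(4, Add(Add(Rational(9, 25), Mul(Rational(-3, 5), J)), 12)) = Add(4, Add(Rational(309, 25), Mul(Rational(-3, 5), J))) = Add(Rational(409, 25), Mul(Rational(-3, 5), J)))
Add(9, Mul(Function('v')(15), 392)) = Add(9, Mul(Add(Rational(409, 25), Mul(Rational(-3, 5), 15)), 392)) = Add(9, Mul(Add(Rational(409, 25), -9), 392)) = Add(9, Mul(Rational(184, 25), 392)) = Add(9, Rational(72128, 25)) = Rational(72353, 25)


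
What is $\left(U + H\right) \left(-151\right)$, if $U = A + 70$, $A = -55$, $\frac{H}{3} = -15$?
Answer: $4530$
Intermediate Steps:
$H = -45$ ($H = 3 \left(-15\right) = -45$)
$U = 15$ ($U = -55 + 70 = 15$)
$\left(U + H\right) \left(-151\right) = \left(15 - 45\right) \left(-151\right) = \left(-30\right) \left(-151\right) = 4530$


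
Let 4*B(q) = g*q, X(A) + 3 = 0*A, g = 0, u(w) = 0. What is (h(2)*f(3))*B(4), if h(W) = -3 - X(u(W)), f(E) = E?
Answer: 0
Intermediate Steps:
X(A) = -3 (X(A) = -3 + 0*A = -3 + 0 = -3)
B(q) = 0 (B(q) = (0*q)/4 = (1/4)*0 = 0)
h(W) = 0 (h(W) = -3 - 1*(-3) = -3 + 3 = 0)
(h(2)*f(3))*B(4) = (0*3)*0 = 0*0 = 0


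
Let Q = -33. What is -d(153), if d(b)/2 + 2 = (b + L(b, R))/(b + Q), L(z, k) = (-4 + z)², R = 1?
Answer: -11057/30 ≈ -368.57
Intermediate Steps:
d(b) = -4 + 2*(b + (-4 + b)²)/(-33 + b) (d(b) = -4 + 2*((b + (-4 + b)²)/(b - 33)) = -4 + 2*((b + (-4 + b)²)/(-33 + b)) = -4 + 2*(b + (-4 + b)²)/(-33 + b))
-d(153) = -2*(82 + 153² - 9*153)/(-33 + 153) = -2*(82 + 23409 - 1377)/120 = -2*22114/120 = -1*11057/30 = -11057/30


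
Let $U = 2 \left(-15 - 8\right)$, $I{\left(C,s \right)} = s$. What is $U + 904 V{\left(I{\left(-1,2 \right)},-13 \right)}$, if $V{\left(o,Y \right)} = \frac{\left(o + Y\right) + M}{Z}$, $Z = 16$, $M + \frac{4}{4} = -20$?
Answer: $-1854$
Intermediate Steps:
$M = -21$ ($M = -1 - 20 = -21$)
$U = -46$ ($U = 2 \left(-23\right) = -46$)
$V{\left(o,Y \right)} = - \frac{21}{16} + \frac{Y}{16} + \frac{o}{16}$ ($V{\left(o,Y \right)} = \frac{\left(o + Y\right) - 21}{16} = \left(\left(Y + o\right) - 21\right) \frac{1}{16} = \left(-21 + Y + o\right) \frac{1}{16} = - \frac{21}{16} + \frac{Y}{16} + \frac{o}{16}$)
$U + 904 V{\left(I{\left(-1,2 \right)},-13 \right)} = -46 + 904 \left(- \frac{21}{16} + \frac{1}{16} \left(-13\right) + \frac{1}{16} \cdot 2\right) = -46 + 904 \left(- \frac{21}{16} - \frac{13}{16} + \frac{1}{8}\right) = -46 + 904 \left(-2\right) = -46 - 1808 = -1854$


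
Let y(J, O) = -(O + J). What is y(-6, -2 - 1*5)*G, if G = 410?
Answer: 5330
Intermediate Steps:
y(J, O) = -J - O (y(J, O) = -(J + O) = -J - O)
y(-6, -2 - 1*5)*G = (-1*(-6) - (-2 - 1*5))*410 = (6 - (-2 - 5))*410 = (6 - 1*(-7))*410 = (6 + 7)*410 = 13*410 = 5330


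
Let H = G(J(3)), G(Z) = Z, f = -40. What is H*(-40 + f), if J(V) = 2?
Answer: -160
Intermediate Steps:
H = 2
H*(-40 + f) = 2*(-40 - 40) = 2*(-80) = -160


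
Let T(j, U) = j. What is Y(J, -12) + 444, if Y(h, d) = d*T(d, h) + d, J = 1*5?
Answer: 576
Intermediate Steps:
J = 5
Y(h, d) = d + d**2 (Y(h, d) = d*d + d = d**2 + d = d + d**2)
Y(J, -12) + 444 = -12*(1 - 12) + 444 = -12*(-11) + 444 = 132 + 444 = 576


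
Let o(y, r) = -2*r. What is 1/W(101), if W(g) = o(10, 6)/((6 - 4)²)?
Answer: -⅓ ≈ -0.33333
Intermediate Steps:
W(g) = -3 (W(g) = (-2*6)/((6 - 4)²) = -12/(2²) = -12/4 = -12*¼ = -3)
1/W(101) = 1/(-3) = -⅓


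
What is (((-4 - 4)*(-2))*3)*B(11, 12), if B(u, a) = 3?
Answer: 144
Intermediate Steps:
(((-4 - 4)*(-2))*3)*B(11, 12) = (((-4 - 4)*(-2))*3)*3 = (-8*(-2)*3)*3 = (16*3)*3 = 48*3 = 144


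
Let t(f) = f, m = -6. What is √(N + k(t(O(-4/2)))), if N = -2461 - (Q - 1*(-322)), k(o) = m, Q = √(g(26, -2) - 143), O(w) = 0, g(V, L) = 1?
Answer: √(-2789 - I*√142) ≈ 0.1128 - 52.811*I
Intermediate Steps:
Q = I*√142 (Q = √(1 - 143) = √(-142) = I*√142 ≈ 11.916*I)
k(o) = -6
N = -2783 - I*√142 (N = -2461 - (I*√142 - 1*(-322)) = -2461 - (I*√142 + 322) = -2461 - (322 + I*√142) = -2461 + (-322 - I*√142) = -2783 - I*√142 ≈ -2783.0 - 11.916*I)
√(N + k(t(O(-4/2)))) = √((-2783 - I*√142) - 6) = √(-2789 - I*√142)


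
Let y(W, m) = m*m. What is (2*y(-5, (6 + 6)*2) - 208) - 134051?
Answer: -133107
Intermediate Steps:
y(W, m) = m²
(2*y(-5, (6 + 6)*2) - 208) - 134051 = (2*((6 + 6)*2)² - 208) - 134051 = (2*(12*2)² - 208) - 134051 = (2*24² - 208) - 134051 = (2*576 - 208) - 134051 = (1152 - 208) - 134051 = 944 - 134051 = -133107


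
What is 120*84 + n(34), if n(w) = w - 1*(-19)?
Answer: 10133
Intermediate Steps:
n(w) = 19 + w (n(w) = w + 19 = 19 + w)
120*84 + n(34) = 120*84 + (19 + 34) = 10080 + 53 = 10133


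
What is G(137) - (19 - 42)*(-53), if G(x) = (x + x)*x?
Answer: 36319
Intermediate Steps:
G(x) = 2*x² (G(x) = (2*x)*x = 2*x²)
G(137) - (19 - 42)*(-53) = 2*137² - (19 - 42)*(-53) = 2*18769 - (-23)*(-53) = 37538 - 1*1219 = 37538 - 1219 = 36319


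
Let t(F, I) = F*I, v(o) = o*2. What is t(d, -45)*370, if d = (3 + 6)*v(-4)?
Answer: 1198800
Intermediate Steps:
v(o) = 2*o
d = -72 (d = (3 + 6)*(2*(-4)) = 9*(-8) = -72)
t(d, -45)*370 = -72*(-45)*370 = 3240*370 = 1198800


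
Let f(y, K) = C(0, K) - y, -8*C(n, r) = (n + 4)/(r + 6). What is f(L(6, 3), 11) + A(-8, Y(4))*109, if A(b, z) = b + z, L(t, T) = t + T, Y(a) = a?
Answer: -15131/34 ≈ -445.03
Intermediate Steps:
L(t, T) = T + t
C(n, r) = -(4 + n)/(8*(6 + r)) (C(n, r) = -(n + 4)/(8*(r + 6)) = -(4 + n)/(8*(6 + r)))
f(y, K) = -y - 1/(2*(6 + K)) (f(y, K) = (-4 - 1*0)/(8*(6 + K)) - y = (-4 + 0)/(8*(6 + K)) - y = (⅛)*(-4)/(6 + K) - y = -1/(2*(6 + K)) - y = -y - 1/(2*(6 + K)))
f(L(6, 3), 11) + A(-8, Y(4))*109 = (-½ - (3 + 6)*(6 + 11))/(6 + 11) + (-8 + 4)*109 = (-½ - 1*9*17)/17 - 4*109 = (-½ - 153)/17 - 436 = (1/17)*(-307/2) - 436 = -307/34 - 436 = -15131/34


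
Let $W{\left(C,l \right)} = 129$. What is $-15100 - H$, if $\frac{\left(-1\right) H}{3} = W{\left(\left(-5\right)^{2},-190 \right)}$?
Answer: $-14713$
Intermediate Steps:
$H = -387$ ($H = \left(-3\right) 129 = -387$)
$-15100 - H = -15100 - -387 = -15100 + 387 = -14713$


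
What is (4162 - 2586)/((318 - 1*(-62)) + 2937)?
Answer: 1576/3317 ≈ 0.47513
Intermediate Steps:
(4162 - 2586)/((318 - 1*(-62)) + 2937) = 1576/((318 + 62) + 2937) = 1576/(380 + 2937) = 1576/3317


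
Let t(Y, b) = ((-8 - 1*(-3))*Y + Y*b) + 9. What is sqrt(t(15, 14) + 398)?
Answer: sqrt(542) ≈ 23.281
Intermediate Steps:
t(Y, b) = 9 - 5*Y + Y*b (t(Y, b) = ((-8 + 3)*Y + Y*b) + 9 = (-5*Y + Y*b) + 9 = 9 - 5*Y + Y*b)
sqrt(t(15, 14) + 398) = sqrt((9 - 5*15 + 15*14) + 398) = sqrt((9 - 75 + 210) + 398) = sqrt(144 + 398) = sqrt(542)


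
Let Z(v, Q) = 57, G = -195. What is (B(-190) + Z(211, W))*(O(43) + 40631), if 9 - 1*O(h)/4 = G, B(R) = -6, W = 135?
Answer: 2113797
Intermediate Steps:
O(h) = 816 (O(h) = 36 - 4*(-195) = 36 + 780 = 816)
(B(-190) + Z(211, W))*(O(43) + 40631) = (-6 + 57)*(816 + 40631) = 51*41447 = 2113797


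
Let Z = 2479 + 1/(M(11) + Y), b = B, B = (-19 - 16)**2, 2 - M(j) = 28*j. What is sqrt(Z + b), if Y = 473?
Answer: sqrt(103301023)/167 ≈ 60.861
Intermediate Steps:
M(j) = 2 - 28*j
B = 1225 (B = (-35)**2 = 1225)
b = 1225
Z = 413994/167 (Z = 2479 + 1/((2 - 28*11) + 473) = 2479 + 1/((2 - 308) + 473) = 2479 + 1/(-306 + 473) = 2479 + 1/167 = 413994/167 ≈ 2479.0)
sqrt(Z + b) = sqrt(413994/167 + 1225) = sqrt(618569/167) = sqrt(103301023)/167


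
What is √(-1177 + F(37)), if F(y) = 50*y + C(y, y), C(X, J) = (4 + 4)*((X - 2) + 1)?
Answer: 31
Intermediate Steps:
C(X, J) = -8 + 8*X (C(X, J) = 8*((-2 + X) + 1) = 8*(-1 + X) = -8 + 8*X)
F(y) = -8 + 58*y (F(y) = 50*y + (-8 + 8*y) = -8 + 58*y)
√(-1177 + F(37)) = √(-1177 + (-8 + 58*37)) = √(-1177 + (-8 + 2146)) = √(-1177 + 2138) = √961 = 31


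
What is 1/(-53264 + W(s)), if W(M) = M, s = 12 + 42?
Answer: -1/53210 ≈ -1.8793e-5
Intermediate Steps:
s = 54
1/(-53264 + W(s)) = 1/(-53264 + 54) = 1/(-53210) = -1/53210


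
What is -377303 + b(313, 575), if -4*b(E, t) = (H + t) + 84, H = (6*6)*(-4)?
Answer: -1509727/4 ≈ -3.7743e+5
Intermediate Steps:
H = -144 (H = 36*(-4) = -144)
b(E, t) = 15 - t/4 (b(E, t) = -((-144 + t) + 84)/4 = -(-60 + t)/4 = 15 - t/4)
-377303 + b(313, 575) = -377303 + (15 - ¼*575) = -377303 + (15 - 575/4) = -377303 - 515/4 = -1509727/4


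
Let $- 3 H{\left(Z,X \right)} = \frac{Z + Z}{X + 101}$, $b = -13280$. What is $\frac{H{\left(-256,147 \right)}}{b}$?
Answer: $- \frac{2}{38595} \approx -5.182 \cdot 10^{-5}$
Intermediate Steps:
$H{\left(Z,X \right)} = - \frac{2 Z}{3 \left(101 + X\right)}$ ($H{\left(Z,X \right)} = - \frac{\left(Z + Z\right) \frac{1}{X + 101}}{3} = - \frac{2 Z \frac{1}{101 + X}}{3} = - \frac{2 Z}{3 \left(101 + X\right)}$)
$\frac{H{\left(-256,147 \right)}}{b} = \frac{\left(-2\right) \left(-256\right) \frac{1}{303 + 3 \cdot 147}}{-13280} = \left(-2\right) \left(-256\right) \frac{1}{303 + 441} \left(- \frac{1}{13280}\right) = \left(-2\right) \left(-256\right) \frac{1}{744} \left(- \frac{1}{13280}\right) = \frac{64}{93} \left(- \frac{1}{13280}\right) = - \frac{2}{38595}$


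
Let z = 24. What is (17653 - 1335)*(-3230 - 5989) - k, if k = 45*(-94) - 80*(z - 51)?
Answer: -150433572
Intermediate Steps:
k = -2070 (k = 45*(-94) - 80*(24 - 51) = -4230 - 80*(-27) = -4230 - 1*(-2160) = -4230 + 2160 = -2070)
(17653 - 1335)*(-3230 - 5989) - k = (17653 - 1335)*(-3230 - 5989) - 1*(-2070) = 16318*(-9219) + 2070 = -150435642 + 2070 = -150433572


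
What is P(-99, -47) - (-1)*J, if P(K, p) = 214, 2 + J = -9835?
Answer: -9623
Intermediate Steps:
J = -9837 (J = -2 - 9835 = -9837)
P(-99, -47) - (-1)*J = 214 - (-1)*(-9837) = 214 - 1*9837 = 214 - 9837 = -9623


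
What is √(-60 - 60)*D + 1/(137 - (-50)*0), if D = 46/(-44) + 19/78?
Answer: 1/137 - 688*I*√30/429 ≈ 0.0072993 - 8.784*I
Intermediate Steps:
D = -344/429 (D = 46*(-1/44) + 19*(1/78) = -23/22 + 19/78 = -344/429 ≈ -0.80186)
√(-60 - 60)*D + 1/(137 - (-50)*0) = √(-60 - 60)*(-344/429) + 1/(137 - (-50)*0) = √(-120)*(-344/429) + 1/(137 - 10*0) = (2*I*√30)*(-344/429) + 1/(137 + 0) = -688*I*√30/429 + 1/137 = 1/137 - 688*I*√30/429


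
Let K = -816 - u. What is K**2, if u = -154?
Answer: 438244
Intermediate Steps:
K = -662 (K = -816 - 1*(-154) = -816 + 154 = -662)
K**2 = (-662)**2 = 438244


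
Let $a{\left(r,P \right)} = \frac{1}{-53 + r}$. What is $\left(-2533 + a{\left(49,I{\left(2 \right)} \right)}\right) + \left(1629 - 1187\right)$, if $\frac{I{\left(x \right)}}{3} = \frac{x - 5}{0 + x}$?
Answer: $- \frac{8365}{4} \approx -2091.3$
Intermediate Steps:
$I{\left(x \right)} = \frac{3 \left(-5 + x\right)}{x}$ ($I{\left(x \right)} = 3 \frac{x - 5}{0 + x} = 3 \frac{-5 + x}{x} = \frac{3 \left(-5 + x\right)}{x}$)
$\left(-2533 + a{\left(49,I{\left(2 \right)} \right)}\right) + \left(1629 - 1187\right) = \left(-2533 + \frac{1}{-53 + 49}\right) + \left(1629 - 1187\right) = \left(-2533 + \frac{1}{-4}\right) + 442 = \left(-2533 - \frac{1}{4}\right) + 442 = - \frac{10133}{4} + 442 = - \frac{8365}{4}$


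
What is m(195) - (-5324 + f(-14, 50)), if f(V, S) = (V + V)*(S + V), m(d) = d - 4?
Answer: 6523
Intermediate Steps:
m(d) = -4 + d
f(V, S) = 2*V*(S + V) (f(V, S) = (2*V)*(S + V) = 2*V*(S + V))
m(195) - (-5324 + f(-14, 50)) = (-4 + 195) - (-5324 + 2*(-14)*(50 - 14)) = 191 - (-5324 + 2*(-14)*36) = 191 - (-5324 - 1008) = 191 - 1*(-6332) = 191 + 6332 = 6523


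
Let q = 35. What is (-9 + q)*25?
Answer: 650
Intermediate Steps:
(-9 + q)*25 = (-9 + 35)*25 = 26*25 = 650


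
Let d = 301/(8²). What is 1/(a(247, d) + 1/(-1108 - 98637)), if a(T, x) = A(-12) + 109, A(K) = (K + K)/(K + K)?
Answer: 99745/10971949 ≈ 0.0090909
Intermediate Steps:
A(K) = 1 (A(K) = (2*K)/((2*K)) = (2*K)*(1/(2*K)) = 1)
d = 301/64 ≈ 4.7031
a(T, x) = 110 (a(T, x) = 1 + 109 = 110)
1/(a(247, d) + 1/(-1108 - 98637)) = 1/(110 + 1/(-1108 - 98637)) = 1/(110 + 1/(-99745)) = 1/(110 - 1/99745) = 1/(10971949/99745) = 99745/10971949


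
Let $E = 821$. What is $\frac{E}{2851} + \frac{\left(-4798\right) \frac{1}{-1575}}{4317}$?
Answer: $\frac{5595883873}{19384733025} \approx 0.28867$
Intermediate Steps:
$\frac{E}{2851} + \frac{\left(-4798\right) \frac{1}{-1575}}{4317} = \frac{821}{2851} + \frac{\left(-4798\right) \frac{1}{-1575}}{4317} = 821 \cdot \frac{1}{2851} + \left(-4798\right) \left(- \frac{1}{1575}\right) \frac{1}{4317} = \frac{821}{2851} + \frac{4798}{1575} \cdot \frac{1}{4317} = \frac{821}{2851} + \frac{4798}{6799275} = \frac{5595883873}{19384733025}$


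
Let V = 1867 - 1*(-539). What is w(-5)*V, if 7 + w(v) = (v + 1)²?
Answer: 21654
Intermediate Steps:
w(v) = -7 + (1 + v)² (w(v) = -7 + (v + 1)² = -7 + (1 + v)²)
V = 2406 (V = 1867 + 539 = 2406)
w(-5)*V = (-7 + (1 - 5)²)*2406 = (-7 + (-4)²)*2406 = (-7 + 16)*2406 = 9*2406 = 21654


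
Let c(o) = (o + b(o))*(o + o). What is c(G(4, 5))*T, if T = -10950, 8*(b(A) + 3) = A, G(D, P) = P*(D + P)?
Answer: -93868875/2 ≈ -4.6934e+7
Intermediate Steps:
b(A) = -3 + A/8
c(o) = 2*o*(-3 + 9*o/8) (c(o) = (o + (-3 + o/8))*(o + o) = (-3 + 9*o/8)*(2*o) = 2*o*(-3 + 9*o/8))
c(G(4, 5))*T = (3*(5*(4 + 5))*(-8 + 3*(5*(4 + 5)))/4)*(-10950) = (3*(5*9)*(-8 + 3*(5*9))/4)*(-10950) = ((3/4)*45*(-8 + 3*45))*(-10950) = ((3/4)*45*(-8 + 135))*(-10950) = ((3/4)*45*127)*(-10950) = (17145/4)*(-10950) = -93868875/2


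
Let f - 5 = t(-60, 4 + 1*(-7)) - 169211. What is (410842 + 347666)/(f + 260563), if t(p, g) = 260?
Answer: 252836/30539 ≈ 8.2791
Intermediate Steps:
f = -168946 (f = 5 + (260 - 169211) = 5 - 168951 = -168946)
(410842 + 347666)/(f + 260563) = (410842 + 347666)/(-168946 + 260563) = 758508/91617 = 758508*(1/91617) = 252836/30539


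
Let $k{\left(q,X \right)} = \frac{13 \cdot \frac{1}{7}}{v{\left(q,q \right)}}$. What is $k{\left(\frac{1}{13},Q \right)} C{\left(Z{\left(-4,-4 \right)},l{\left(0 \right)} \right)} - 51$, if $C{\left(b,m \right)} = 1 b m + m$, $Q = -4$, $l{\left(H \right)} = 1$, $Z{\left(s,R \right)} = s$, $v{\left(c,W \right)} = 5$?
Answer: $- \frac{1824}{35} \approx -52.114$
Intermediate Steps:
$C{\left(b,m \right)} = m + b m$ ($C{\left(b,m \right)} = b m + m = m + b m$)
$k{\left(q,X \right)} = \frac{13}{35}$ ($k{\left(q,X \right)} = \frac{13 \cdot \frac{1}{7}}{5} = 13 \cdot \frac{1}{7} \cdot \frac{1}{5} = \frac{13}{7} \cdot \frac{1}{5} = \frac{13}{35}$)
$k{\left(\frac{1}{13},Q \right)} C{\left(Z{\left(-4,-4 \right)},l{\left(0 \right)} \right)} - 51 = \frac{13 \cdot 1 \left(1 - 4\right)}{35} - 51 = \frac{13 \cdot 1 \left(-3\right)}{35} - 51 = \frac{13}{35} \left(-3\right) - 51 = - \frac{39}{35} - 51 = - \frac{1824}{35}$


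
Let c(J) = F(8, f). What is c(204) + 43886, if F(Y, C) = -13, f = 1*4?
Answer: 43873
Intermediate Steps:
f = 4
c(J) = -13
c(204) + 43886 = -13 + 43886 = 43873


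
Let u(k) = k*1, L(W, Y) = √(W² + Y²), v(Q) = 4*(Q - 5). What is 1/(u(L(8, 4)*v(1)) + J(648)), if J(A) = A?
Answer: 81/49928 + √5/6241 ≈ 0.0019806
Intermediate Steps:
v(Q) = -20 + 4*Q (v(Q) = 4*(-5 + Q) = -20 + 4*Q)
u(k) = k
1/(u(L(8, 4)*v(1)) + J(648)) = 1/(√(8² + 4²)*(-20 + 4*1) + 648) = 1/(√(64 + 16)*(-20 + 4) + 648) = 1/(√80*(-16) + 648) = 1/((4*√5)*(-16) + 648) = 1/(-64*√5 + 648) = 1/(648 - 64*√5)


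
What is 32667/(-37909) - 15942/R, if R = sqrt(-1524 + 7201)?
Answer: -32667/37909 - 15942*sqrt(5677)/5677 ≈ -212.45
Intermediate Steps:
R = sqrt(5677) ≈ 75.346
32667/(-37909) - 15942/R = 32667/(-37909) - 15942*sqrt(5677)/5677 = 32667*(-1/37909) - 15942*sqrt(5677)/5677 = -32667/37909 - 15942*sqrt(5677)/5677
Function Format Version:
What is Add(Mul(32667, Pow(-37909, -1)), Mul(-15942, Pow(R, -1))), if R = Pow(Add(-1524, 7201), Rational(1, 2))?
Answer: Add(Rational(-32667, 37909), Mul(Rational(-15942, 5677), Pow(5677, Rational(1, 2)))) ≈ -212.45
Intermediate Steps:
R = Pow(5677, Rational(1, 2)) ≈ 75.346
Add(Mul(32667, Pow(-37909, -1)), Mul(-15942, Pow(R, -1))) = Add(Mul(32667, Pow(-37909, -1)), Mul(-15942, Pow(Pow(5677, Rational(1, 2)), -1))) = Add(Mul(32667, Rational(-1, 37909)), Mul(-15942, Mul(Rational(1, 5677), Pow(5677, Rational(1, 2))))) = Add(Rational(-32667, 37909), Mul(Rational(-15942, 5677), Pow(5677, Rational(1, 2))))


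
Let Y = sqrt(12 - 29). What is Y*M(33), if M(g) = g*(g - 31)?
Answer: 66*I*sqrt(17) ≈ 272.13*I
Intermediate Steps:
M(g) = g*(-31 + g)
Y = I*sqrt(17) (Y = sqrt(-17) = I*sqrt(17) ≈ 4.1231*I)
Y*M(33) = (I*sqrt(17))*(33*(-31 + 33)) = (I*sqrt(17))*(33*2) = (I*sqrt(17))*66 = 66*I*sqrt(17)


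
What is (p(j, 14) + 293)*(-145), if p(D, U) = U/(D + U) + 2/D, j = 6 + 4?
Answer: -511183/12 ≈ -42599.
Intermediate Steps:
j = 10
p(D, U) = 2/D + U/(D + U)
(p(j, 14) + 293)*(-145) = ((2*10 + 2*14 + 10*14)/(10*(10 + 14)) + 293)*(-145) = ((⅒)*(20 + 28 + 140)/24 + 293)*(-145) = ((⅒)*(1/24)*188 + 293)*(-145) = (47/60 + 293)*(-145) = (17627/60)*(-145) = -511183/12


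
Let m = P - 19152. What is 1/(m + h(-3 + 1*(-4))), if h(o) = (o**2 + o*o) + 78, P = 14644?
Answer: -1/4332 ≈ -0.00023084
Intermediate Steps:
m = -4508 (m = 14644 - 19152 = -4508)
h(o) = 78 + 2*o**2 (h(o) = (o**2 + o**2) + 78 = 2*o**2 + 78 = 78 + 2*o**2)
1/(m + h(-3 + 1*(-4))) = 1/(-4508 + (78 + 2*(-3 + 1*(-4))**2)) = 1/(-4508 + (78 + 2*(-3 - 4)**2)) = 1/(-4508 + (78 + 2*(-7)**2)) = 1/(-4508 + (78 + 2*49)) = 1/(-4508 + (78 + 98)) = 1/(-4508 + 176) = 1/(-4332) = -1/4332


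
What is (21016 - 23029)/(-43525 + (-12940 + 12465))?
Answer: 183/4000 ≈ 0.045750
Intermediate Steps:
(21016 - 23029)/(-43525 + (-12940 + 12465)) = -2013/(-43525 - 475) = -2013/(-44000) = -2013*(-1/44000) = 183/4000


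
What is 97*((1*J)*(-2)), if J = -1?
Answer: 194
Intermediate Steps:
97*((1*J)*(-2)) = 97*((1*(-1))*(-2)) = 97*(-1*(-2)) = 97*2 = 194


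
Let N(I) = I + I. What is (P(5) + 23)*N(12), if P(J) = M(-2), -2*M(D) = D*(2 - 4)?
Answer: 504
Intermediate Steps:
N(I) = 2*I
M(D) = D (M(D) = -D*(2 - 4)/2 = -D*(-2)/2 = -(-1)*D = D)
P(J) = -2
(P(5) + 23)*N(12) = (-2 + 23)*(2*12) = 21*24 = 504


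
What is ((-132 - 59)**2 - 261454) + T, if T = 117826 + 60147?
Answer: -47000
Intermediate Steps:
T = 177973
((-132 - 59)**2 - 261454) + T = ((-132 - 59)**2 - 261454) + 177973 = ((-191)**2 - 261454) + 177973 = (36481 - 261454) + 177973 = -224973 + 177973 = -47000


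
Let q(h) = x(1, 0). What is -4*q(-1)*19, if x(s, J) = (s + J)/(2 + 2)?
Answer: -19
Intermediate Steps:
x(s, J) = J/4 + s/4 (x(s, J) = (J + s)/4 = (J + s)*(¼) = J/4 + s/4)
q(h) = ¼ (q(h) = (¼)*0 + (¼)*1 = 0 + ¼ = ¼)
-4*q(-1)*19 = -4*¼*19 = -1*19 = -19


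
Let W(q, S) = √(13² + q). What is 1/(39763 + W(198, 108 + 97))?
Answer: 39763/1581095802 - √367/1581095802 ≈ 2.5137e-5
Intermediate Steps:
W(q, S) = √(169 + q)
1/(39763 + W(198, 108 + 97)) = 1/(39763 + √(169 + 198)) = 1/(39763 + √367)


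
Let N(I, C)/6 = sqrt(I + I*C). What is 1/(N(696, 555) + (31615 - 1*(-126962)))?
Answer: 52859/8377577931 - 8*sqrt(24186)/8377577931 ≈ 6.1611e-6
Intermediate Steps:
N(I, C) = 6*sqrt(I + C*I) (N(I, C) = 6*sqrt(I + I*C) = 6*sqrt(I + C*I))
1/(N(696, 555) + (31615 - 1*(-126962))) = 1/(6*sqrt(696*(1 + 555)) + (31615 - 1*(-126962))) = 1/(6*sqrt(696*556) + (31615 + 126962)) = 1/(6*sqrt(386976) + 158577) = 1/(6*(4*sqrt(24186)) + 158577) = 1/(24*sqrt(24186) + 158577) = 1/(158577 + 24*sqrt(24186))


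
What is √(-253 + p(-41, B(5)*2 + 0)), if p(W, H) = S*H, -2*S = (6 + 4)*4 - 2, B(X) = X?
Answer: I*√443 ≈ 21.048*I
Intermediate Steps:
S = -19 (S = -((6 + 4)*4 - 2)/2 = -(10*4 - 2)/2 = -(40 - 2)/2 = -½*38 = -19)
p(W, H) = -19*H
√(-253 + p(-41, B(5)*2 + 0)) = √(-253 - 19*(5*2 + 0)) = √(-253 - 19*(10 + 0)) = √(-253 - 19*10) = √(-253 - 190) = √(-443) = I*√443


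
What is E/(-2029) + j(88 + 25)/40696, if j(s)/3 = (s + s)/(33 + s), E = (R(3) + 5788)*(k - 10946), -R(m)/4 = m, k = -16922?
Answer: 478197797826775/6027769432 ≈ 79333.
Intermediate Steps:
R(m) = -4*m
E = -160965568 (E = (-4*3 + 5788)*(-16922 - 10946) = (-12 + 5788)*(-27868) = 5776*(-27868) = -160965568)
j(s) = 6*s/(33 + s) (j(s) = 3*((s + s)/(33 + s)) = 3*((2*s)/(33 + s)) = 3*(2*s/(33 + s)) = 6*s/(33 + s))
E/(-2029) + j(88 + 25)/40696 = -160965568/(-2029) + (6*(88 + 25)/(33 + (88 + 25)))/40696 = -160965568*(-1/2029) + (6*113/(33 + 113))*(1/40696) = 160965568/2029 + (6*113/146)*(1/40696) = 160965568/2029 + (6*113*(1/146))*(1/40696) = 160965568/2029 + (339/73)*(1/40696) = 160965568/2029 + 339/2970808 = 478197797826775/6027769432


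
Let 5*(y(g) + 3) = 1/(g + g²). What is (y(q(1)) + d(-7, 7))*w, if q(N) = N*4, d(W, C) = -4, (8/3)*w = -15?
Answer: 6291/160 ≈ 39.319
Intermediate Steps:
w = -45/8 (w = (3/8)*(-15) = -45/8 ≈ -5.6250)
q(N) = 4*N
y(g) = -3 + 1/(5*(g + g²))
(y(q(1)) + d(-7, 7))*w = ((1 - 60 - 15*(4*1)²)/(5*((4*1))*(1 + 4*1)) - 4)*(-45/8) = ((⅕)*(1 - 15*4 - 15*4²)/(4*(1 + 4)) - 4)*(-45/8) = ((⅕)*(¼)*(1 - 60 - 15*16)/5 - 4)*(-45/8) = ((⅕)*(¼)*(⅕)*(1 - 60 - 240) - 4)*(-45/8) = ((⅕)*(¼)*(⅕)*(-299) - 4)*(-45/8) = (-299/100 - 4)*(-45/8) = -699/100*(-45/8) = 6291/160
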